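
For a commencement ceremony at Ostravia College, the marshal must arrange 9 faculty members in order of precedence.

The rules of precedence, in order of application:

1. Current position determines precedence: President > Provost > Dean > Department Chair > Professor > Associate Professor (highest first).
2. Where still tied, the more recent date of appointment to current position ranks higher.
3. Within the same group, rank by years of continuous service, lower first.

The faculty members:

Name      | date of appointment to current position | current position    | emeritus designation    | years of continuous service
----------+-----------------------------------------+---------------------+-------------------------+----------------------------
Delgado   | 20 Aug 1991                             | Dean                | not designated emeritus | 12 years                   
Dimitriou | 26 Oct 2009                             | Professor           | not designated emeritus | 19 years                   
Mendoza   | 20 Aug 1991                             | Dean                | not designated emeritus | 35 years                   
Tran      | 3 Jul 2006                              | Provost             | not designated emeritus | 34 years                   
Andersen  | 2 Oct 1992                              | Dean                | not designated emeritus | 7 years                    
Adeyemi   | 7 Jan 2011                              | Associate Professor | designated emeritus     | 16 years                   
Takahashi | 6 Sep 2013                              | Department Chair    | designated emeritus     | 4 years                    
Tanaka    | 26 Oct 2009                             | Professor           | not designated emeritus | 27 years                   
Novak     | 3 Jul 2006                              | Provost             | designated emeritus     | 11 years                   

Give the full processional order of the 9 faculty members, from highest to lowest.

Novak, Tran, Andersen, Delgado, Mendoza, Takahashi, Dimitriou, Tanaka, Adeyemi

By current position: Novak and Tran (Provost); then Andersen, Delgado and Mendoza (Dean); then Takahashi (Department Chair); then Dimitriou and Tanaka (Professor); then Adeyemi (Associate Professor).
Novak and Tran both have date of appointment to current position 3 Jul 2006, so the next rule applies.
Among Novak and Tran, by years of continuous service (lower first): Novak (11 years) before Tran (34 years).
Among Andersen, Delgado and Mendoza, by date of appointment to current position (later first): Andersen (2 Oct 1992) before Delgado and Mendoza (20 Aug 1991).
Among Delgado and Mendoza, by years of continuous service (lower first): Delgado (12 years) before Mendoza (35 years).
Dimitriou and Tanaka both have date of appointment to current position 26 Oct 2009, so the next rule applies.
Among Dimitriou and Tanaka, by years of continuous service (lower first): Dimitriou (19 years) before Tanaka (27 years).
Full order: Novak, Tran, Andersen, Delgado, Mendoza, Takahashi, Dimitriou, Tanaka, Adeyemi.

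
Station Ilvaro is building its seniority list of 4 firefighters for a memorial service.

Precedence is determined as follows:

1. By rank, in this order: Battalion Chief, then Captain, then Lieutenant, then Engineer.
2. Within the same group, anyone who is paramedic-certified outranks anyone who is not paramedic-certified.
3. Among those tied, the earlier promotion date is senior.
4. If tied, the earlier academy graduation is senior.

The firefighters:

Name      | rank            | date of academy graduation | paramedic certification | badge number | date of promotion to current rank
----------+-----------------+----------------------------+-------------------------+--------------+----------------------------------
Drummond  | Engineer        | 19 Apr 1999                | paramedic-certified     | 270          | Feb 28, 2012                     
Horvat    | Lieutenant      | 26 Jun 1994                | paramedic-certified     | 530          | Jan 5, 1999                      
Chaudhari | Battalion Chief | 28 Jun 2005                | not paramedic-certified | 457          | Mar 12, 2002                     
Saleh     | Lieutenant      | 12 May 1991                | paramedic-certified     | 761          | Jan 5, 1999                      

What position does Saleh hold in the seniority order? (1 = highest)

2

By rank: Chaudhari (Battalion Chief); then Saleh and Horvat (Lieutenant); then Drummond (Engineer).
Saleh and Horvat are each paramedic-certified, so the next rule applies.
Saleh and Horvat both have date of promotion to current rank Jan 5, 1999, so the next rule applies.
Among Saleh and Horvat, by date of academy graduation (earlier first): Saleh (12 May 1991) before Horvat (26 Jun 1994).
Order: Chaudhari, Saleh, Horvat, Drummond. So position 2.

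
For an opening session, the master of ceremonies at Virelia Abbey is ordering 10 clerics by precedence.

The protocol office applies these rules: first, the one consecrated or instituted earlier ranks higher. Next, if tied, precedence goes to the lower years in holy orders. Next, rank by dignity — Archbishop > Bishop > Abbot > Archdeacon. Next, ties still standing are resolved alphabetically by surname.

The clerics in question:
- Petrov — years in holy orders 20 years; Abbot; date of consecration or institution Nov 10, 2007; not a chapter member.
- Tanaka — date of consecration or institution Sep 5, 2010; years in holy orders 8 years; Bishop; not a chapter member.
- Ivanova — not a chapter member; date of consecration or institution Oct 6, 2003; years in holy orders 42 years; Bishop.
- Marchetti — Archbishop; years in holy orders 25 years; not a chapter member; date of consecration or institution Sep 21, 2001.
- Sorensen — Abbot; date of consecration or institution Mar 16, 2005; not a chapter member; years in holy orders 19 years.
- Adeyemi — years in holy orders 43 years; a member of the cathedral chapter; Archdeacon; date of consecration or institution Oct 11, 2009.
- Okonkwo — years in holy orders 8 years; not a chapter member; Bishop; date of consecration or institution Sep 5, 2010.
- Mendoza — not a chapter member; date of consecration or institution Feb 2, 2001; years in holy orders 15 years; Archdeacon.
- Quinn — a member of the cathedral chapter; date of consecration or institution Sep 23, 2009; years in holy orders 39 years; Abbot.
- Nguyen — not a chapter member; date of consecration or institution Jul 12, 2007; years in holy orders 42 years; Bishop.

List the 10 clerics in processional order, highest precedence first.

Mendoza, Marchetti, Ivanova, Sorensen, Nguyen, Petrov, Quinn, Adeyemi, Okonkwo, Tanaka

By date of consecration or institution (earlier first): Mendoza (Feb 2, 2001); then Marchetti (Sep 21, 2001); then Ivanova (Oct 6, 2003); then Sorensen (Mar 16, 2005); then Nguyen (Jul 12, 2007); then Petrov (Nov 10, 2007); then Quinn (Sep 23, 2009); then Adeyemi (Oct 11, 2009); then Okonkwo and Tanaka (both Sep 5, 2010).
Okonkwo and Tanaka both have years in holy orders 8 years, so the next rule applies.
Okonkwo and Tanaka are each Bishop, so the next rule applies.
Among Okonkwo and Tanaka, alphabetically by surname: Okonkwo before Tanaka.
Full order: Mendoza, Marchetti, Ivanova, Sorensen, Nguyen, Petrov, Quinn, Adeyemi, Okonkwo, Tanaka.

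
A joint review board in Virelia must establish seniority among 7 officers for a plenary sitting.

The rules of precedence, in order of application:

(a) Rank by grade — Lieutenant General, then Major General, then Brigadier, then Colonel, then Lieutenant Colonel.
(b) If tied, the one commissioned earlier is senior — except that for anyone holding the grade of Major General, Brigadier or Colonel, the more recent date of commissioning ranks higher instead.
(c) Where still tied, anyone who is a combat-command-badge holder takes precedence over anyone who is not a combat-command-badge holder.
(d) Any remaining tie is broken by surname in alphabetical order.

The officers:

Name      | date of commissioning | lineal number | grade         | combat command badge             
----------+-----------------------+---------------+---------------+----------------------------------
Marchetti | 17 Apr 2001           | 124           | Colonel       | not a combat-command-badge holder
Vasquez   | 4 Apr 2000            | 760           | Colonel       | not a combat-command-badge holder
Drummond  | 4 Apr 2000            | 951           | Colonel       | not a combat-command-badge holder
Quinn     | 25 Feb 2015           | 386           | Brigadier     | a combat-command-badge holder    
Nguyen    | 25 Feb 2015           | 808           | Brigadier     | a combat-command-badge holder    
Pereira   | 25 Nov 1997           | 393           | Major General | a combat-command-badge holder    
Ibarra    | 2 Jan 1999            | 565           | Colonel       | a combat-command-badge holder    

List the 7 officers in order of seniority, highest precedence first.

By grade: Pereira (Major General); then Nguyen and Quinn (Brigadier); then Marchetti, Drummond, Vasquez and Ibarra (Colonel).
Nguyen and Quinn both have date of commissioning 25 Feb 2015, so the next rule applies.
Nguyen and Quinn are each a combat-command-badge holder, so the next rule applies.
Among Nguyen and Quinn, alphabetically by surname: Nguyen before Quinn.
Among Marchetti, Drummond, Vasquez and Ibarra, by date of commissioning (later first) (reversed rule for this group): Marchetti (17 Apr 2001) before Drummond and Vasquez (4 Apr 2000) before Ibarra (2 Jan 1999).
Drummond and Vasquez are each not a combat-command-badge holder, so the next rule applies.
Among Drummond and Vasquez, alphabetically by surname: Drummond before Vasquez.
Full order: Pereira, Nguyen, Quinn, Marchetti, Drummond, Vasquez, Ibarra.

Pereira, Nguyen, Quinn, Marchetti, Drummond, Vasquez, Ibarra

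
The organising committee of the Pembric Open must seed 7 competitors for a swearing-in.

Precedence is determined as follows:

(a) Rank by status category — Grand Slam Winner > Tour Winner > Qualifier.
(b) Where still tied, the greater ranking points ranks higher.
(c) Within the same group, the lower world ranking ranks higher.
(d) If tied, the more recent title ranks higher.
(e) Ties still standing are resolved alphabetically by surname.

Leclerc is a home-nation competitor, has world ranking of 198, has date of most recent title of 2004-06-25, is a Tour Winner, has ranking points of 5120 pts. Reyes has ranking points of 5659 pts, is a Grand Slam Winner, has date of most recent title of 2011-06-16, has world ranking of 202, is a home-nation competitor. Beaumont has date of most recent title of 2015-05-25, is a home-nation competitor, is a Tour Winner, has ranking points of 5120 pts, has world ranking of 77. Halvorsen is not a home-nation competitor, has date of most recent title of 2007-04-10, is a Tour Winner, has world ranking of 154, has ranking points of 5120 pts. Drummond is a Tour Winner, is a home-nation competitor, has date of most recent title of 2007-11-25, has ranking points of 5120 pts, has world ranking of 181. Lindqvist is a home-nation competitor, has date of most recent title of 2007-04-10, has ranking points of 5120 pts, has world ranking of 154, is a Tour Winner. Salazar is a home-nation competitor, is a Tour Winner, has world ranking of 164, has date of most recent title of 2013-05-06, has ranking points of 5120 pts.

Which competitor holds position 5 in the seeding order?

Salazar

By status category: Reyes (Grand Slam Winner); then Beaumont, Halvorsen, Lindqvist, Salazar, Drummond and Leclerc (Tour Winner).
Beaumont, Halvorsen, Lindqvist, Salazar, Drummond and Leclerc all have ranking points 5120 pts, so the next rule applies.
Among Beaumont, Halvorsen, Lindqvist, Salazar, Drummond and Leclerc, by world ranking (lower first): Beaumont (77) before Halvorsen and Lindqvist (154) before Salazar (164) before Drummond (181) before Leclerc (198).
Halvorsen and Lindqvist both have date of most recent title 2007-04-10, so the next rule applies.
Among Halvorsen and Lindqvist, alphabetically by surname: Halvorsen before Lindqvist.
Order: Reyes, Beaumont, Halvorsen, Lindqvist, Salazar, Drummond, Leclerc.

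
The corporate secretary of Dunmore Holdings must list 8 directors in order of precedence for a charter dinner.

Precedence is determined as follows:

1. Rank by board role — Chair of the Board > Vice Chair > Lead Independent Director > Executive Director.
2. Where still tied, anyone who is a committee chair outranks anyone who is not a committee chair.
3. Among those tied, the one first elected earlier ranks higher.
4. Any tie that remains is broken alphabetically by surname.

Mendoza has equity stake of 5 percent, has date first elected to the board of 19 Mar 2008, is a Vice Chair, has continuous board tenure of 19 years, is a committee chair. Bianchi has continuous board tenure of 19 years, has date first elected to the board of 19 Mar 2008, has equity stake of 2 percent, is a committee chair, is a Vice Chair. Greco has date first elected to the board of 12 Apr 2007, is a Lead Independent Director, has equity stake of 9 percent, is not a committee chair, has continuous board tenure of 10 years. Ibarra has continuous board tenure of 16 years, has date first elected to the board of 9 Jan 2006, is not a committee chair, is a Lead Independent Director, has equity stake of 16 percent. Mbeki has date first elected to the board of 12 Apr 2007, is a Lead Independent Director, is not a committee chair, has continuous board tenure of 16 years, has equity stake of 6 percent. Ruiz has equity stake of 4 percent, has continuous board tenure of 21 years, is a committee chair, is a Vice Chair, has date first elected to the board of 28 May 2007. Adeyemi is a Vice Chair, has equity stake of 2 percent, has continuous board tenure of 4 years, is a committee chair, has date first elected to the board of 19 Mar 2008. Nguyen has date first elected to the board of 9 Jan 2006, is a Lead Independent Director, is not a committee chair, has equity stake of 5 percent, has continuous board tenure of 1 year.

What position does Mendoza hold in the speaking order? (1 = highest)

4

By board role: Ruiz, Adeyemi, Bianchi and Mendoza (Vice Chair); then Ibarra, Nguyen, Greco and Mbeki (Lead Independent Director).
Ruiz, Adeyemi, Bianchi and Mendoza are each a committee chair, so the next rule applies.
Among Ruiz, Adeyemi, Bianchi and Mendoza, by date first elected to the board (earlier first): Ruiz (28 May 2007) before Adeyemi, Bianchi and Mendoza (19 Mar 2008).
Among Adeyemi, Bianchi and Mendoza, alphabetically by surname: Adeyemi before Bianchi before Mendoza.
Ibarra, Nguyen, Greco and Mbeki are each not a committee chair, so the next rule applies.
Among Ibarra, Nguyen, Greco and Mbeki, by date first elected to the board (earlier first): Ibarra and Nguyen (9 Jan 2006) before Greco and Mbeki (12 Apr 2007).
Among Ibarra and Nguyen, alphabetically by surname: Ibarra before Nguyen.
Among Greco and Mbeki, alphabetically by surname: Greco before Mbeki.
Order: Ruiz, Adeyemi, Bianchi, Mendoza, Ibarra, Nguyen, Greco, Mbeki. So position 4.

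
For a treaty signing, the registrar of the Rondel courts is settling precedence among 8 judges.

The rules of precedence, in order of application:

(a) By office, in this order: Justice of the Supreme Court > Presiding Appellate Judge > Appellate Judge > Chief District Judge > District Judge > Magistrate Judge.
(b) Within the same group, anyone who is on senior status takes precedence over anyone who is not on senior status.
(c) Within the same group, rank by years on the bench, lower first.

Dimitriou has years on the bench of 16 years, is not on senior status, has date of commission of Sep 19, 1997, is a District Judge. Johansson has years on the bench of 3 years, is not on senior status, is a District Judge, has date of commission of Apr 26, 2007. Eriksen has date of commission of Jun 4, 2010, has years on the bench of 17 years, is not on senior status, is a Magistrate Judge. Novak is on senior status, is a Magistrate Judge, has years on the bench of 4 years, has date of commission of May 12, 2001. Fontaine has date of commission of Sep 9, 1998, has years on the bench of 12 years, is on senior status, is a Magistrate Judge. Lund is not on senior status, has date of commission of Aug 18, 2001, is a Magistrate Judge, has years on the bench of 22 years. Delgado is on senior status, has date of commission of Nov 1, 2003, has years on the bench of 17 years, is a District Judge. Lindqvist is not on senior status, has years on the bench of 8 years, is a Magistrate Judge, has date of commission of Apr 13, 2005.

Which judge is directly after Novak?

By office: Delgado, Johansson and Dimitriou (District Judge); then Novak, Fontaine, Lindqvist, Eriksen and Lund (Magistrate Judge).
Among Delgado, Johansson and Dimitriou, on senior status before not on senior status: Delgado (on senior status) before Johansson and Dimitriou (not on senior status).
Among Johansson and Dimitriou, by years on the bench (lower first): Johansson (3 years) before Dimitriou (16 years).
Among Novak, Fontaine, Lindqvist, Eriksen and Lund, on senior status before not on senior status: Novak and Fontaine (on senior status) before Lindqvist, Eriksen and Lund (not on senior status).
Among Novak and Fontaine, by years on the bench (lower first): Novak (4 years) before Fontaine (12 years).
Among Lindqvist, Eriksen and Lund, by years on the bench (lower first): Lindqvist (8 years) before Eriksen (17 years) before Lund (22 years).
Order: Delgado, Johansson, Dimitriou, Novak, Fontaine, Lindqvist, Eriksen, Lund.

Fontaine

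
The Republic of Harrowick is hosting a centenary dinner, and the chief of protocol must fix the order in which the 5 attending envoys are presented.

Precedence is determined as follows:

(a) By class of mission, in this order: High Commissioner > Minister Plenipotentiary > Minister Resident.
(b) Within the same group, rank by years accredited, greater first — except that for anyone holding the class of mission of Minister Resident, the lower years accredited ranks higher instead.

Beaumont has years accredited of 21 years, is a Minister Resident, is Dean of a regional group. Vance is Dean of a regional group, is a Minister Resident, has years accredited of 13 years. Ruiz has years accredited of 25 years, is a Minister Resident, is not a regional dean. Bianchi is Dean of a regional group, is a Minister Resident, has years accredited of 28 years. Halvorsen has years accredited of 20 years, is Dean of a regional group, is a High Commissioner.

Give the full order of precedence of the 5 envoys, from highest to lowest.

By class of mission: Halvorsen (High Commissioner); then Vance, Beaumont, Ruiz and Bianchi (Minister Resident).
Among Vance, Beaumont, Ruiz and Bianchi, by years accredited (lower first) (reversed rule for this group): Vance (13 years) before Beaumont (21 years) before Ruiz (25 years) before Bianchi (28 years).
Full order: Halvorsen, Vance, Beaumont, Ruiz, Bianchi.

Halvorsen, Vance, Beaumont, Ruiz, Bianchi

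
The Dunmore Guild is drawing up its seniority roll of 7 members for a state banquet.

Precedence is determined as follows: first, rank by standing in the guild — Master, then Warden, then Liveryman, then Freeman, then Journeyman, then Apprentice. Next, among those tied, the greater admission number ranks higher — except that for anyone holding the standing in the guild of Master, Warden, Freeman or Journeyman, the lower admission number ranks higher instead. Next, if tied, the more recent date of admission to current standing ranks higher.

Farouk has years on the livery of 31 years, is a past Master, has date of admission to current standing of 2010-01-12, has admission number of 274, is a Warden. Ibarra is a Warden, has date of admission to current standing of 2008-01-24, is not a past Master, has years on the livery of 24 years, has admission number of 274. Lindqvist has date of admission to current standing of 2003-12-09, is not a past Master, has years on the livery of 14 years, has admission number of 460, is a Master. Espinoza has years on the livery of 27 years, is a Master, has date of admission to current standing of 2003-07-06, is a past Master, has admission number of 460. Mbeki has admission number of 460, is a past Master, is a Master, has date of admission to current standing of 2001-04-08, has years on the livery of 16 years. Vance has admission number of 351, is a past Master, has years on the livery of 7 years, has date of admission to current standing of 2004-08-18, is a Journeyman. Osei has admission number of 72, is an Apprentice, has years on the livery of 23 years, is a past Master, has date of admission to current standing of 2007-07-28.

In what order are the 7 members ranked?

Lindqvist, Espinoza, Mbeki, Farouk, Ibarra, Vance, Osei

By standing in the guild: Lindqvist, Espinoza and Mbeki (Master); then Farouk and Ibarra (Warden); then Vance (Journeyman); then Osei (Apprentice).
Lindqvist, Espinoza and Mbeki all have admission number 460, so the next rule applies.
Among Lindqvist, Espinoza and Mbeki, by date of admission to current standing (later first): Lindqvist (2003-12-09) before Espinoza (2003-07-06) before Mbeki (2001-04-08).
Farouk and Ibarra both have admission number 274, so the next rule applies.
Among Farouk and Ibarra, by date of admission to current standing (later first): Farouk (2010-01-12) before Ibarra (2008-01-24).
Full order: Lindqvist, Espinoza, Mbeki, Farouk, Ibarra, Vance, Osei.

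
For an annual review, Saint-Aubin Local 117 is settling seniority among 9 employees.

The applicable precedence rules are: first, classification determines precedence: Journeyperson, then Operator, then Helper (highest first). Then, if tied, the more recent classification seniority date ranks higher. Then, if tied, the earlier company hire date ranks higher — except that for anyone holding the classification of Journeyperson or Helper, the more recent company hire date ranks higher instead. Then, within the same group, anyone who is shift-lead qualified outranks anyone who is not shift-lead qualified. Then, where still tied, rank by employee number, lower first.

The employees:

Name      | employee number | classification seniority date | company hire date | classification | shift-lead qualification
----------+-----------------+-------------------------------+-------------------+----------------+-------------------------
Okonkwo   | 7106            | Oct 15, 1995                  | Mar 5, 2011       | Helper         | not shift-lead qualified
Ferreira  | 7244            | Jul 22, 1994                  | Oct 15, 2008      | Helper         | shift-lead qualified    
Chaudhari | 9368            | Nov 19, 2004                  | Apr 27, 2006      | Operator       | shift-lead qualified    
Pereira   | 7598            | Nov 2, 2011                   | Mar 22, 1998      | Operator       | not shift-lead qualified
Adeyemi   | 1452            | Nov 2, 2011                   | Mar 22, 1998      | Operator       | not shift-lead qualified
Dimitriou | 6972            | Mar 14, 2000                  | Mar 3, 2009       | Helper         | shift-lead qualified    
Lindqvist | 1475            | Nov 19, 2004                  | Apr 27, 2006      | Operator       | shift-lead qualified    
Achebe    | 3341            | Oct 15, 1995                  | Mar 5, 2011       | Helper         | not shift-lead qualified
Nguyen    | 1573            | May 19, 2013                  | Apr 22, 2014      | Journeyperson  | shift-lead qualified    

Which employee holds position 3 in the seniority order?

By classification: Nguyen (Journeyperson); then Adeyemi, Pereira, Lindqvist and Chaudhari (Operator); then Dimitriou, Achebe, Okonkwo and Ferreira (Helper).
Among Adeyemi, Pereira, Lindqvist and Chaudhari, by classification seniority date (later first): Adeyemi and Pereira (Nov 2, 2011) before Lindqvist and Chaudhari (Nov 19, 2004).
Adeyemi and Pereira both have company hire date Mar 22, 1998, so the next rule applies.
Adeyemi and Pereira are each not shift-lead qualified, so the next rule applies.
Among Adeyemi and Pereira, by employee number (lower first): Adeyemi (1452) before Pereira (7598).
Lindqvist and Chaudhari both have company hire date Apr 27, 2006, so the next rule applies.
Lindqvist and Chaudhari are each shift-lead qualified, so the next rule applies.
Among Lindqvist and Chaudhari, by employee number (lower first): Lindqvist (1475) before Chaudhari (9368).
Among Dimitriou, Achebe, Okonkwo and Ferreira, by classification seniority date (later first): Dimitriou (Mar 14, 2000) before Achebe and Okonkwo (Oct 15, 1995) before Ferreira (Jul 22, 1994).
Achebe and Okonkwo both have company hire date Mar 5, 2011, so the next rule applies.
Achebe and Okonkwo are each not shift-lead qualified, so the next rule applies.
Among Achebe and Okonkwo, by employee number (lower first): Achebe (3341) before Okonkwo (7106).
Order: Nguyen, Adeyemi, Pereira, Lindqvist, Chaudhari, Dimitriou, Achebe, Okonkwo, Ferreira.

Pereira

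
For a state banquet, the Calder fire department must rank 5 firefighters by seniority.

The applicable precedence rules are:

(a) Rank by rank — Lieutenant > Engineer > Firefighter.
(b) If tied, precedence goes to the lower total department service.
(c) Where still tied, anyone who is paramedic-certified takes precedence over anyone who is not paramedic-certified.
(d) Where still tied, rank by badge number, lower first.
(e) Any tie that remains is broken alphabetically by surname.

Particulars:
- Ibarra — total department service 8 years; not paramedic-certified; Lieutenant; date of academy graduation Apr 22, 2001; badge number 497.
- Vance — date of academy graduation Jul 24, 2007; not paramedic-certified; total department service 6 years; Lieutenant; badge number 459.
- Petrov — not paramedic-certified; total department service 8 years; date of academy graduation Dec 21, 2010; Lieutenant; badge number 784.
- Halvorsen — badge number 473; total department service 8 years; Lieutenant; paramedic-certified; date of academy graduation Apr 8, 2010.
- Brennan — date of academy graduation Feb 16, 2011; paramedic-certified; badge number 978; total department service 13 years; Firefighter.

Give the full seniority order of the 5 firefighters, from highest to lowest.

Vance, Halvorsen, Ibarra, Petrov, Brennan

By rank: Vance, Halvorsen, Ibarra and Petrov (Lieutenant); then Brennan (Firefighter).
Among Vance, Halvorsen, Ibarra and Petrov, by total department service (lower first): Vance (6 years) before Halvorsen, Ibarra and Petrov (8 years).
Among Halvorsen, Ibarra and Petrov, paramedic-certified before not paramedic-certified: Halvorsen (paramedic-certified) before Ibarra and Petrov (not paramedic-certified).
Among Ibarra and Petrov, by badge number (lower first): Ibarra (497) before Petrov (784).
Full order: Vance, Halvorsen, Ibarra, Petrov, Brennan.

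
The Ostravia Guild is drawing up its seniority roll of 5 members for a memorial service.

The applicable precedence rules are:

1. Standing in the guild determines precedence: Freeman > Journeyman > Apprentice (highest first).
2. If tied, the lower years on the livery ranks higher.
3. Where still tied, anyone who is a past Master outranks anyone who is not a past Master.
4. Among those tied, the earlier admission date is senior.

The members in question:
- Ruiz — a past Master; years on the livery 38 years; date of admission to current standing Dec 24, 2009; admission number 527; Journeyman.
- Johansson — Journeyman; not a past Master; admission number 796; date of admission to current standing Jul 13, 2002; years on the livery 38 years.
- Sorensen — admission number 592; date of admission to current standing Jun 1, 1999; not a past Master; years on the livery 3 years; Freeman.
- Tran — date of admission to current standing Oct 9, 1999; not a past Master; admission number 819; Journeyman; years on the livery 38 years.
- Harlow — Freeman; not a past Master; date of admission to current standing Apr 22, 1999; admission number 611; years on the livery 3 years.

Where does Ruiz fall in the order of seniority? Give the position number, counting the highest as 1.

By standing in the guild: Harlow and Sorensen (Freeman); then Ruiz, Tran and Johansson (Journeyman).
Harlow and Sorensen both have years on the livery 3 years, so the next rule applies.
Harlow and Sorensen are each not a past Master, so the next rule applies.
Among Harlow and Sorensen, by date of admission to current standing (earlier first): Harlow (Apr 22, 1999) before Sorensen (Jun 1, 1999).
Ruiz, Tran and Johansson all have years on the livery 38 years, so the next rule applies.
Among Ruiz, Tran and Johansson, a past Master before not a past Master: Ruiz (a past Master) before Tran and Johansson (not a past Master).
Among Tran and Johansson, by date of admission to current standing (earlier first): Tran (Oct 9, 1999) before Johansson (Jul 13, 2002).
Order: Harlow, Sorensen, Ruiz, Tran, Johansson. So position 3.

3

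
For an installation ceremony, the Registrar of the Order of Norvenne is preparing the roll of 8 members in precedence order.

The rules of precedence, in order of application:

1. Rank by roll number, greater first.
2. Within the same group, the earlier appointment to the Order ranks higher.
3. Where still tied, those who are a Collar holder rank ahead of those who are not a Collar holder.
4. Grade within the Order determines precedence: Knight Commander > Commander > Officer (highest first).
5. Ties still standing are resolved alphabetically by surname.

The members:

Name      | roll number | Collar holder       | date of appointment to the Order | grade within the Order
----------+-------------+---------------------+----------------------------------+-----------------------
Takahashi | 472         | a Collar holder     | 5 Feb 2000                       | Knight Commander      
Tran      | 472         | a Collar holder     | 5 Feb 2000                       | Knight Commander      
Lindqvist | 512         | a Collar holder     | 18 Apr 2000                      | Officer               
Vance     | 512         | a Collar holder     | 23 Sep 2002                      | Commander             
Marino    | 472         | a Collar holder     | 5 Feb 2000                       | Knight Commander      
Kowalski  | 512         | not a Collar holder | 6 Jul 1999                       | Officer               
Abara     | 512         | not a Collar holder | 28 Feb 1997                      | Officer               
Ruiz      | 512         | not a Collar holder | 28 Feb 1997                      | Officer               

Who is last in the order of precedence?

Tran

By roll number (higher first): Abara, Ruiz, Kowalski, Lindqvist and Vance (each 512); then Marino, Takahashi and Tran (each 472).
Among Abara, Ruiz, Kowalski, Lindqvist and Vance, by date of appointment to the Order (earlier first): Abara and Ruiz (28 Feb 1997) before Kowalski (6 Jul 1999) before Lindqvist (18 Apr 2000) before Vance (23 Sep 2002).
Abara and Ruiz are each not a Collar holder, so the next rule applies.
Abara and Ruiz are each Officer, so the next rule applies.
Among Abara and Ruiz, alphabetically by surname: Abara before Ruiz.
Marino, Takahashi and Tran all have date of appointment to the Order 5 Feb 2000, so the next rule applies.
Marino, Takahashi and Tran are each a Collar holder, so the next rule applies.
Marino, Takahashi and Tran are each Knight Commander, so the next rule applies.
Among Marino, Takahashi and Tran, alphabetically by surname: Marino before Takahashi before Tran.
Order: Abara, Ruiz, Kowalski, Lindqvist, Vance, Marino, Takahashi, Tran.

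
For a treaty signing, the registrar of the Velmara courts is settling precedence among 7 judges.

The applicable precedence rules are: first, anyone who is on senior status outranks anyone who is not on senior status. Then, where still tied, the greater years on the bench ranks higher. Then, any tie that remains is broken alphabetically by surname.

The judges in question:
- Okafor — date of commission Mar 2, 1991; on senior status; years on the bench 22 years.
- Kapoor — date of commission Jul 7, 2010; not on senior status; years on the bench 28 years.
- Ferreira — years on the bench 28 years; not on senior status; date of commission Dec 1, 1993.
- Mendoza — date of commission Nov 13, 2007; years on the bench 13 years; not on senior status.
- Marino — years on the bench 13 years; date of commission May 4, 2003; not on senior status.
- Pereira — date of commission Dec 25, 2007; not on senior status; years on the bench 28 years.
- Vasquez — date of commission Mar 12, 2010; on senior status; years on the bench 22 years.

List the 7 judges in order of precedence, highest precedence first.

By the first rule: Okafor and Vasquez (both on senior status); then Ferreira, Kapoor, Pereira, Marino and Mendoza (each not on senior status).
Okafor and Vasquez both have years on the bench 22 years, so the next rule applies.
Among Okafor and Vasquez, alphabetically by surname: Okafor before Vasquez.
Among Ferreira, Kapoor, Pereira, Marino and Mendoza, by years on the bench (higher first): Ferreira, Kapoor and Pereira (28 years) before Marino and Mendoza (13 years).
Among Ferreira, Kapoor and Pereira, alphabetically by surname: Ferreira before Kapoor before Pereira.
Among Marino and Mendoza, alphabetically by surname: Marino before Mendoza.
Full order: Okafor, Vasquez, Ferreira, Kapoor, Pereira, Marino, Mendoza.

Okafor, Vasquez, Ferreira, Kapoor, Pereira, Marino, Mendoza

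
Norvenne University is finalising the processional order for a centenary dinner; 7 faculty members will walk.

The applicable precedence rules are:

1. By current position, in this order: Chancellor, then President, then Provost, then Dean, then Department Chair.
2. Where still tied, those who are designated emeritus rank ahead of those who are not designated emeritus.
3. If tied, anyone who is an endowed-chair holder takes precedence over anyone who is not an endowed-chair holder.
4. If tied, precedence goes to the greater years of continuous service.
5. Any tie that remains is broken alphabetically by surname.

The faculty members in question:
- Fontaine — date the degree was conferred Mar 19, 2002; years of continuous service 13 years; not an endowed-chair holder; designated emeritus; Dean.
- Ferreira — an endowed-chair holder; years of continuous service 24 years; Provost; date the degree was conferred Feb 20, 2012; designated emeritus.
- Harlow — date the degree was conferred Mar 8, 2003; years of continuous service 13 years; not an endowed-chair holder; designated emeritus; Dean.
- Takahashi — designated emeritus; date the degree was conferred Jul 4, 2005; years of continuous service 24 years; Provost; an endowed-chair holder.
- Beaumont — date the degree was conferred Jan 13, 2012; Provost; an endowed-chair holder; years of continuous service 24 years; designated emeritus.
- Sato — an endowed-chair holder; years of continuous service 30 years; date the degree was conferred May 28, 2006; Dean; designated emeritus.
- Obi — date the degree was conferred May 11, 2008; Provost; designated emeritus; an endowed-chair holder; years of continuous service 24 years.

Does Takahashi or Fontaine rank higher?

Takahashi

By current position: Beaumont, Ferreira, Obi and Takahashi (Provost); then Sato, Fontaine and Harlow (Dean).
Beaumont, Ferreira, Obi and Takahashi are each designated emeritus, so the next rule applies.
Beaumont, Ferreira, Obi and Takahashi are each an endowed-chair holder, so the next rule applies.
Beaumont, Ferreira, Obi and Takahashi all have years of continuous service 24 years, so the next rule applies.
Among Beaumont, Ferreira, Obi and Takahashi, alphabetically by surname: Beaumont before Ferreira before Obi before Takahashi.
Sato, Fontaine and Harlow are each designated emeritus, so the next rule applies.
Among Sato, Fontaine and Harlow, an endowed-chair holder before not an endowed-chair holder: Sato (an endowed-chair holder) before Fontaine and Harlow (not an endowed-chair holder).
Fontaine and Harlow both have years of continuous service 13 years, so the next rule applies.
Among Fontaine and Harlow, alphabetically by surname: Fontaine before Harlow.
So Takahashi takes precedence.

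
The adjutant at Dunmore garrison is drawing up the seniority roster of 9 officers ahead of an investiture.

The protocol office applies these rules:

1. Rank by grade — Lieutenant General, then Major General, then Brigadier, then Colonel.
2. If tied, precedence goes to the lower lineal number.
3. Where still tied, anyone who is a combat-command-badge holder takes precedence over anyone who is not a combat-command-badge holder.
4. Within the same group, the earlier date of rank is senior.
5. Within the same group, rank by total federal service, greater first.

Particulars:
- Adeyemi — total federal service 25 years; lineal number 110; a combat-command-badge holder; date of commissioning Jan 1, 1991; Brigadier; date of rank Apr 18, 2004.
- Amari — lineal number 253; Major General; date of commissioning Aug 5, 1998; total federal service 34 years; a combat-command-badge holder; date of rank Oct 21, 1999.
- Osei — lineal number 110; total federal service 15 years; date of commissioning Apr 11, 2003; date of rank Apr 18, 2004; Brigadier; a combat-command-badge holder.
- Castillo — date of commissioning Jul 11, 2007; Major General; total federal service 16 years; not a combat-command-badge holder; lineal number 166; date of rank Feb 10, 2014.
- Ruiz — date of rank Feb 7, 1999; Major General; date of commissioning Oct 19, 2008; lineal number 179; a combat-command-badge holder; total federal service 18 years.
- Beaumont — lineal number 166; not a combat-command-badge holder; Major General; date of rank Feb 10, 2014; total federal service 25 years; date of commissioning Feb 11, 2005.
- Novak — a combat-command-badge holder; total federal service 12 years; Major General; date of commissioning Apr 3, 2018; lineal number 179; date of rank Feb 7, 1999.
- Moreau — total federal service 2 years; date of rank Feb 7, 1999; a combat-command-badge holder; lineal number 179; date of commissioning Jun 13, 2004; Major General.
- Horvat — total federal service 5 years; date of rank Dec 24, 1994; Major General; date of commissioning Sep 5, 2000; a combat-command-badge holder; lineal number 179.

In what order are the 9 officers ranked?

By grade: Beaumont, Castillo, Horvat, Ruiz, Novak, Moreau and Amari (Major General); then Adeyemi and Osei (Brigadier).
Among Beaumont, Castillo, Horvat, Ruiz, Novak, Moreau and Amari, by lineal number (lower first): Beaumont and Castillo (166) before Horvat, Ruiz, Novak and Moreau (179) before Amari (253).
Beaumont and Castillo are each not a combat-command-badge holder, so the next rule applies.
Beaumont and Castillo both have date of rank Feb 10, 2014, so the next rule applies.
Among Beaumont and Castillo, by total federal service (higher first): Beaumont (25 years) before Castillo (16 years).
Horvat, Ruiz, Novak and Moreau are each a combat-command-badge holder, so the next rule applies.
Among Horvat, Ruiz, Novak and Moreau, by date of rank (earlier first): Horvat (Dec 24, 1994) before Ruiz, Novak and Moreau (Feb 7, 1999).
Among Ruiz, Novak and Moreau, by total federal service (higher first): Ruiz (18 years) before Novak (12 years) before Moreau (2 years).
Adeyemi and Osei both have lineal number 110, so the next rule applies.
Adeyemi and Osei are each a combat-command-badge holder, so the next rule applies.
Adeyemi and Osei both have date of rank Apr 18, 2004, so the next rule applies.
Among Adeyemi and Osei, by total federal service (higher first): Adeyemi (25 years) before Osei (15 years).
Full order: Beaumont, Castillo, Horvat, Ruiz, Novak, Moreau, Amari, Adeyemi, Osei.

Beaumont, Castillo, Horvat, Ruiz, Novak, Moreau, Amari, Adeyemi, Osei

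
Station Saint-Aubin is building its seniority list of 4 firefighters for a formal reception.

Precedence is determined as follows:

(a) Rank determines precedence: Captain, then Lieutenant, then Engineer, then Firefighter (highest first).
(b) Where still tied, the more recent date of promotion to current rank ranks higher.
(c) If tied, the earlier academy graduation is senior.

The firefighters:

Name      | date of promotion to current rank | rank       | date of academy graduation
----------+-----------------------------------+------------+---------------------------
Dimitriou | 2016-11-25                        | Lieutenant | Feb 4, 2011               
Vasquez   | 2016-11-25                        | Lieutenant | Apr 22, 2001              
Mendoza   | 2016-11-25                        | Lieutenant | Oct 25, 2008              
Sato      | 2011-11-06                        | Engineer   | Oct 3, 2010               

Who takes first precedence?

Vasquez

By rank: Vasquez, Mendoza and Dimitriou (Lieutenant); then Sato (Engineer).
Vasquez, Mendoza and Dimitriou all have date of promotion to current rank 2016-11-25, so the next rule applies.
Among Vasquez, Mendoza and Dimitriou, by date of academy graduation (earlier first): Vasquez (Apr 22, 2001) before Mendoza (Oct 25, 2008) before Dimitriou (Feb 4, 2011).
Order: Vasquez, Mendoza, Dimitriou, Sato.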